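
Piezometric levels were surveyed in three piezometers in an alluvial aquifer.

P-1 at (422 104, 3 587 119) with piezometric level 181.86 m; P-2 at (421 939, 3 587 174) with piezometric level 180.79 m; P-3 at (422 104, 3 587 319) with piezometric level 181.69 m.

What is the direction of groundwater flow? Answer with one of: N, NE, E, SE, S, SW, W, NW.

W

Differences from P-1: to P-2 (Δx, Δy, Δh) = (-165, 55, -1.07); to P-3 = (0, 200, -0.17).
Solve a·Δx + b·Δy = Δh: det = (-165)·200 − 0·55 = -33000.
∂h/∂x = [(-1.07)·200 − (-0.17)·55] / -33000 = +0.006202
∂h/∂y = [(-165)·(-0.17) − 0·(-1.07)] / -33000 = -0.0008500
Flow = −∇h = (-0.006202 east, +0.0008500 north), which points west.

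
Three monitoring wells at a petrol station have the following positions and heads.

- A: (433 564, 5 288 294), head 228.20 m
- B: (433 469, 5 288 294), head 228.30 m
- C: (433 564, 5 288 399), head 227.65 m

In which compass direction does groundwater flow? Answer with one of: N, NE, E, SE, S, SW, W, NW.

N

∂h/∂x = (228.30 − 228.20) / (433469 − 433564) = -0.001053
∂h/∂y = (227.65 − 228.20) / (5288399 − 5288294) = -0.005238
Flow = −∇h = (+0.001053 east, +0.005238 north), which points north.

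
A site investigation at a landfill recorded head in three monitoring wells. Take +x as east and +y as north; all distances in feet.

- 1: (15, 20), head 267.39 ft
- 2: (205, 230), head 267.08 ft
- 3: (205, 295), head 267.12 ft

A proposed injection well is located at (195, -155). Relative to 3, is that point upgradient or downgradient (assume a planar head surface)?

With h = a·x + b·y + c and 1 as origin, the differences give:
  190·a + 210·b = -0.31
  190·a + 275·b = -0.27
Eliminate b (×275 and ×210, subtract): 12350·a = -28.550 → a = ∂h/∂x = -0.002312
Back-substitute: b = ∂h/∂y = +0.0006154.
Head at (195, -155) = 267.39 + (-0.002312)·(180) + (+0.0006154)·(-175) = 266.87 ft.
That is lower than the 267.12 ft at 3, so the point is downgradient.

downgradient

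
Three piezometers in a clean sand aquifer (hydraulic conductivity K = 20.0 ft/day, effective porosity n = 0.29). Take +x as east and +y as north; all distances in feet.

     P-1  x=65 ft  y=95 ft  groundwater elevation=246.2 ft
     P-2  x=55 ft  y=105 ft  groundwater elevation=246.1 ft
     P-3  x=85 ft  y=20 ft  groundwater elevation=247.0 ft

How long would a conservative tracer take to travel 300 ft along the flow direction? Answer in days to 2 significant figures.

Taking P-1 as reference: P-2−P-1 = (-10, 10, -0.1); P-3−P-1 = (20, -75, +0.8).
Solve a·Δx + b·Δy = Δh: det = (-10)·(-75) − 20·10 = 550.
∂h/∂x = [(-0.1)·(-75) − (+0.8)·10] / 550 = -0.0009091
∂h/∂y = [(-10)·(+0.8) − 20·(-0.1)] / 550 = -0.01091
|∇h| = √(-0.0009091² + -0.01091²) = 0.01095
Seepage velocity v = K·i/n = 20.0 × 0.01095 / 0.29 = 0.7552 ft/day.
t = 300 / 0.7552 = 397.2 days.

400 days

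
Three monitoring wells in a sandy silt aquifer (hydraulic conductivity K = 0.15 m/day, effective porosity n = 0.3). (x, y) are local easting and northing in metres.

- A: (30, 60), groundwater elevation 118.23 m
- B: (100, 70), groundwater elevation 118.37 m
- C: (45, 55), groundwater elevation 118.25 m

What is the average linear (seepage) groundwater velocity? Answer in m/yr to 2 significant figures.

0.42 m/yr

Differences from A: to B (Δx, Δy, Δh) = (70, 10, +0.14); to C = (15, -5, +0.02).
Determinant of the coordinate differences = 70·(-5) − 15·10 = -500.
∂h/∂x = [(+0.14)·(-5) − (+0.02)·10] / -500 = +0.001800
∂h/∂y = [70·(+0.02) − 15·(+0.14)] / -500 = +0.001400
|∇h| = √(0.001800² + 0.001400²) = 0.00228
Seepage velocity v = K·i/n = 0.15 × 0.00228 / 0.3 = 0.00114 m/day = 0.4164 m/yr.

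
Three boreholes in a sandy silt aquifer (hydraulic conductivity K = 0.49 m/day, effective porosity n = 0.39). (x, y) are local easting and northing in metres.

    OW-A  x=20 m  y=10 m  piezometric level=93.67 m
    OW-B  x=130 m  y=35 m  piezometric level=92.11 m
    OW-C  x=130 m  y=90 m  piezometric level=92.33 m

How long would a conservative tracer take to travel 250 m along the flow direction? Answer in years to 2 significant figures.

35 years

Differences from OW-A: to OW-B (Δx, Δy, Δh) = (110, 25, -1.56); to OW-C = (110, 80, -1.34).
Determinant of the coordinate differences = 110·80 − 110·25 = 6050.
∂h/∂x = [(-1.56)·80 − (-1.34)·25] / 6050 = -0.01509
∂h/∂y = [110·(-1.34) − 110·(-1.56)] / 6050 = +0.004000
|∇h| = √(-0.01509² + 0.004000²) = 0.01561
Seepage velocity v = K·i/n = 0.49 × 0.01561 / 0.39 = 0.01961 m/day.
t = 250 / 0.01961 = 1.275e+04 days = 34.9 years.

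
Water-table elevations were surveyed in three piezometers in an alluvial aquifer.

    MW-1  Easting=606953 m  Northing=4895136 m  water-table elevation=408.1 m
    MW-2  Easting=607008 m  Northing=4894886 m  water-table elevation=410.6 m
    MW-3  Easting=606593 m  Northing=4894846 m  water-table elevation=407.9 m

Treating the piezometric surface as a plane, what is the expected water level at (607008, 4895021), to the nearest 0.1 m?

409.5 m

Taking MW-1 as reference: MW-2−MW-1 = (55, -250, +2.5); MW-3−MW-1 = (-360, -290, -0.2).
Determinant of the coordinate differences = 55·(-290) − (-360)·(-250) = -105950.
∂h/∂x = [(+2.5)·(-290) − (-0.2)·(-250)] / -105950 = +0.007315
∂h/∂y = [55·(-0.2) − (-360)·(+2.5)] / -105950 = -0.008391
h(607008, 4895021) = 408.1 + (+0.007315)·(55) + (-0.008391)·(-115) = 408.1 +0.402 +0.965 = 409.467 m.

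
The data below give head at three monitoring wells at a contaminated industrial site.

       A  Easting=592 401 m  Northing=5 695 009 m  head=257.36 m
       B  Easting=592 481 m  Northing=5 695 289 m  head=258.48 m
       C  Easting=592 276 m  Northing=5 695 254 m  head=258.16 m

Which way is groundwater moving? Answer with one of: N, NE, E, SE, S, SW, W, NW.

S

Differences from A: to B (Δx, Δy, Δh) = (80, 280, +1.12); to C = (-125, 245, +0.80).
Determinant of the coordinate differences = 80·245 − (-125)·280 = 54600.
∂h/∂x = [(+1.12)·245 − (+0.80)·280] / 54600 = +0.0009231
∂h/∂y = [80·(+0.80) − (-125)·(+1.12)] / 54600 = +0.003736
Flow = −∇h = (-0.0009231 east, -0.003736 north), which points south.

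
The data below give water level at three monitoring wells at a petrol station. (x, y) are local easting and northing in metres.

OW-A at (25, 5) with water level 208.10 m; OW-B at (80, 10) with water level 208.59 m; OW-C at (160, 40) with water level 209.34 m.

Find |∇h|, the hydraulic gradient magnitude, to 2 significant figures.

Taking OW-A as reference: OW-B−OW-A = (55, 5, +0.49); OW-C−OW-A = (135, 35, +1.24).
Solve a·Δx + b·Δy = Δh: det = 55·35 − 135·5 = 1250.
∂h/∂x = [(+0.49)·35 − (+1.24)·5] / 1250 = +0.008760
∂h/∂y = [55·(+1.24) − 135·(+0.49)] / 1250 = +0.001640
|∇h| = √(0.008760² + 0.001640²) = 0.008912

0.0089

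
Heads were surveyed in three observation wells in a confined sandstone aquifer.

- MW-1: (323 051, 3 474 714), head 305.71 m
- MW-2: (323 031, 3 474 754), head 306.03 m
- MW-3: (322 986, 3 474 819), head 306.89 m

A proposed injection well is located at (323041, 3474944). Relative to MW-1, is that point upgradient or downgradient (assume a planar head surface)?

Differences from MW-1: to MW-2 (Δx, Δy, Δh) = (-20, 40, +0.32); to MW-3 = (-65, 105, +1.18).
Solve a·Δx + b·Δy = Δh: det = (-20)·105 − (-65)·40 = 500.
∂h/∂x = [(+0.32)·105 − (+1.18)·40] / 500 = -0.02720
∂h/∂y = [(-20)·(+1.18) − (-65)·(+0.32)] / 500 = -0.005600
Head at (323041, 3474944) = 305.71 + (-0.02720)·(-10) + (-0.005600)·(230) = 304.69 m.
That is lower than the 305.71 m at MW-1, so the point is downgradient.

downgradient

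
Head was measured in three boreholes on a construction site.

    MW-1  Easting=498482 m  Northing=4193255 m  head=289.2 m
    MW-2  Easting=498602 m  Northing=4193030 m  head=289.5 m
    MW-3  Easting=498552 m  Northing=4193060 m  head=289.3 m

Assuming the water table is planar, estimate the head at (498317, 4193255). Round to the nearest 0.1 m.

288.4 m

Differences from MW-1: to MW-2 (Δx, Δy, Δh) = (120, -225, +0.3); to MW-3 = (70, -195, +0.1).
Determinant of the coordinate differences = 120·(-195) − 70·(-225) = -7650.
∂h/∂x = [(+0.3)·(-195) − (+0.1)·(-225)] / -7650 = +0.004706
∂h/∂y = [120·(+0.1) − 70·(+0.3)] / -7650 = +0.001176
h(498317, 4193255) = 289.2 + (+0.004706)·(-165) + (+0.001176)·(0) = 289.2 -0.776 +0.000 = 288.424 m.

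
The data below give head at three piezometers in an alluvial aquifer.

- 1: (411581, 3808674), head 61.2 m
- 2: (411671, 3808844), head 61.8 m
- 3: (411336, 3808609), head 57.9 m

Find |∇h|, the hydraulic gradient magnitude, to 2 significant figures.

0.015

Differences from 1: to 2 (Δx, Δy, Δh) = (90, 170, +0.6); to 3 = (-245, -65, -3.3).
Determinant of the coordinate differences = 90·(-65) − (-245)·170 = 35800.
∂h/∂x = [(+0.6)·(-65) − (-3.3)·170] / 35800 = +0.01458
∂h/∂y = [90·(-3.3) − (-245)·(+0.6)] / 35800 = -0.004190
|∇h| = √(0.01458² + -0.004190²) = 0.01517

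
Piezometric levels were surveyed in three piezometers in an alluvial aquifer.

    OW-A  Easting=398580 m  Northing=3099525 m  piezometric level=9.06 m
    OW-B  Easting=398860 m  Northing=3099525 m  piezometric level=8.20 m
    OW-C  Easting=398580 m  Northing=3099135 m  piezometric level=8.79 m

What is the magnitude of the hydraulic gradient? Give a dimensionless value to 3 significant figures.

∂h/∂x = (8.20 − 9.06) / (398860 − 398580) = -0.003071
∂h/∂y = (8.79 − 9.06) / (3099135 − 3099525) = +0.0006923
|∇h| = √(-0.003071² + 0.0006923²) = 0.003148

0.00315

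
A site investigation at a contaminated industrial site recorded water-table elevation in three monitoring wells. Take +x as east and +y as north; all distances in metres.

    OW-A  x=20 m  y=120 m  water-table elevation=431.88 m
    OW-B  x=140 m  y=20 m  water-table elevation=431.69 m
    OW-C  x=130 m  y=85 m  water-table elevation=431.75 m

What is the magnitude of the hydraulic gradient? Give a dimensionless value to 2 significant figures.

Taking OW-A as reference: OW-B−OW-A = (120, -100, -0.19); OW-C−OW-A = (110, -35, -0.13).
Solve a·Δx + b·Δy = Δh: det = 120·(-35) − 110·(-100) = 6800.
∂h/∂x = [(-0.19)·(-35) − (-0.13)·(-100)] / 6800 = -0.0009338
∂h/∂y = [120·(-0.13) − 110·(-0.19)] / 6800 = +0.0007794
|∇h| = √(-0.0009338² + 0.0007794²) = 0.001216

0.0012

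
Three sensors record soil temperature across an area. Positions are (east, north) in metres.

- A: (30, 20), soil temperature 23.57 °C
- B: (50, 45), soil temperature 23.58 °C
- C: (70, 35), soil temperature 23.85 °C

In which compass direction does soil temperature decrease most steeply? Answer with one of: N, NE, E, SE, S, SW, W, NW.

NW

With T = a·x + b·y + c and A as origin, the differences give:
  20·a + 25·b = +0.01
  40·a + 15·b = +0.28
Eliminate b (×15 and ×25, subtract): -700·a = -6.850 → a = ∂T/∂x = +0.009786
Back-substitute: b = ∂T/∂y = -0.007429.
Steepest decrease is along −∇f = (-0.009786 E, +0.007429 N) → northwest.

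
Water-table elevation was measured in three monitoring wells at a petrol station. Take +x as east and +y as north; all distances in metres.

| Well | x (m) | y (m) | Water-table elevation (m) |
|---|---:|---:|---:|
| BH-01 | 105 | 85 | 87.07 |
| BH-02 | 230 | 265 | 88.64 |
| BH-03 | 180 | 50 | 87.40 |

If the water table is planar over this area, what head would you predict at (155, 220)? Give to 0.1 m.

88.0 m

Differences from BH-01: to BH-02 (Δx, Δy, Δh) = (125, 180, +1.57); to BH-03 = (75, -35, +0.33).
Determinant of the coordinate differences = 125·(-35) − 75·180 = -17875.
∂h/∂x = [(+1.57)·(-35) − (+0.33)·180] / -17875 = +0.006397
∂h/∂y = [125·(+0.33) − 75·(+1.57)] / -17875 = +0.004280
h(155, 220) = 87.07 + (+0.006397)·(50) + (+0.004280)·(135) = 87.07 +0.320 +0.578 = 87.968 m.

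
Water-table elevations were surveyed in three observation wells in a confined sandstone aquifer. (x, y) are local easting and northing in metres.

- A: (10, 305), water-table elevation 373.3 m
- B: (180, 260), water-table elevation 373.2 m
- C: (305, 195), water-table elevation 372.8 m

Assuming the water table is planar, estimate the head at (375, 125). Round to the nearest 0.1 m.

372.2 m

Differences from A: to B (Δx, Δy, Δh) = (170, -45, -0.1); to C = (295, -110, -0.5).
Determinant of the coordinate differences = 170·(-110) − 295·(-45) = -5425.
∂h/∂x = [(-0.1)·(-110) − (-0.5)·(-45)] / -5425 = +0.002120
∂h/∂y = [170·(-0.5) − 295·(-0.1)] / -5425 = +0.01023
h(375, 125) = 373.3 + (+0.002120)·(365) + (+0.01023)·(-180) = 373.3 +0.774 -1.841 = 372.232 m.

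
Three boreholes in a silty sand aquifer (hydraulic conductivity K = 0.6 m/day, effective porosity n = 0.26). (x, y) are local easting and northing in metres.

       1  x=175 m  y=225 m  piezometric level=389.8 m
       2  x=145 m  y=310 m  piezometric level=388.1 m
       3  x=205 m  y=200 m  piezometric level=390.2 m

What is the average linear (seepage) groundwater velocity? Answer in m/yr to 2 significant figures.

Differences from 1: to 2 (Δx, Δy, Δh) = (-30, 85, -1.7); to 3 = (30, -25, +0.4).
Solve a·Δx + b·Δy = Δh: det = (-30)·(-25) − 30·85 = -1800.
∂h/∂x = [(-1.7)·(-25) − (+0.4)·85] / -1800 = -0.004722
∂h/∂y = [(-30)·(+0.4) − 30·(-1.7)] / -1800 = -0.02167
|∇h| = √(-0.004722² + -0.02167²) = 0.02218
Seepage velocity v = K·i/n = 0.6 × 0.02218 / 0.26 = 0.05118 m/day = 18.69 m/yr.

19 m/yr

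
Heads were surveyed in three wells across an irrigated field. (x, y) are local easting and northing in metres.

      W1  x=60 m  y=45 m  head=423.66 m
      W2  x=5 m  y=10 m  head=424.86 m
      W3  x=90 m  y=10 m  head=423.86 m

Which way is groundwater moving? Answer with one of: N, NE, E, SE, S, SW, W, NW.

With h = a·x + b·y + c and W1 as origin, the differences give:
  (-55)·a + (-35)·b = +1.20
  30·a + (-35)·b = +0.20
Eliminate b (×(-35) and ×(-35), subtract): 2975·a = -35.000 → a = ∂h/∂x = -0.01176
Back-substitute: b = ∂h/∂y = -0.01580.
Flow = −∇h = (+0.01176 east, +0.01580 north), which points northeast.

NE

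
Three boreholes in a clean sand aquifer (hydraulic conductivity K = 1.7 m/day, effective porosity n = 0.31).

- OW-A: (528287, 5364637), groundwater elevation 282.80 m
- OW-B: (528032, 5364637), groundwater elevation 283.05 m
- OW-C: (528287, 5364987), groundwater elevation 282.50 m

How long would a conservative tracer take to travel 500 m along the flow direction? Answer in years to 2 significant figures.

190 years

∂h/∂x = (283.05 − 282.80) / (528032 − 528287) = -0.0009804
∂h/∂y = (282.50 − 282.80) / (5364987 − 5364637) = -0.0008571
|∇h| = √(-0.0009804² + -0.0008571²) = 0.001302
Seepage velocity v = K·i/n = 1.7 × 0.001302 / 0.31 = 0.00714 m/day.
t = 500 / 0.00714 = 7.003e+04 days = 192 years.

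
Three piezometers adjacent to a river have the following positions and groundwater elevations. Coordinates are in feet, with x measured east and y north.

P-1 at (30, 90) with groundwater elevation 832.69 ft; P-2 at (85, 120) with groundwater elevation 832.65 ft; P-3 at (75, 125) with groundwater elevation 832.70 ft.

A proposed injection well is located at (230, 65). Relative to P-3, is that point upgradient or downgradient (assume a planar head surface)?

downgradient

Three-point gradient (reference P-1): Δ to P-2 = (55, 30, -0.04), Δ to P-3 = (45, 35, +0.01).
∂h/∂x = -0.002957, ∂h/∂y = +0.004087 (det = 575).
Head at (230, 65) = 832.69 + (-0.002957)·(200) + (+0.004087)·(-25) = 832.00 ft.
That is lower than the 832.70 ft at P-3, so the point is downgradient.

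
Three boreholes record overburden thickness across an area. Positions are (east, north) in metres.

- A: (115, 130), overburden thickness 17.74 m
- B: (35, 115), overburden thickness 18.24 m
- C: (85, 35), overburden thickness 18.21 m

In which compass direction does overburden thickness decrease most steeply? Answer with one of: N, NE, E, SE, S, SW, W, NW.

Taking A as reference: B−A = (-80, -15, +0.50); C−A = (-30, -95, +0.47).
Determinant of the coordinate differences = (-80)·(-95) − (-30)·(-15) = 7150.
∂d/∂x = [(+0.50)·(-95) − (+0.47)·(-15)] / 7150 = -0.005657
∂d/∂y = [(-80)·(+0.47) − (-30)·(+0.50)] / 7150 = -0.003161
Steepest decrease is along −∇f = (+0.005657 E, +0.003161 N) → northeast.

NE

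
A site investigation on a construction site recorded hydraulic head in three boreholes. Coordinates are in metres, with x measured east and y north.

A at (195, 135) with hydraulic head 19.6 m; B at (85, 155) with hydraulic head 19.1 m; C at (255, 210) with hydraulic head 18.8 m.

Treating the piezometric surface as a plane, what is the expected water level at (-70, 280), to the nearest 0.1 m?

17.2 m

Taking A as reference: B−A = (-110, 20, -0.5); C−A = (60, 75, -0.8).
Solve a·Δx + b·Δy = Δh: det = (-110)·75 − 60·20 = -9450.
∂h/∂x = [(-0.5)·75 − (-0.8)·20] / -9450 = +0.002275
∂h/∂y = [(-110)·(-0.8) − 60·(-0.5)] / -9450 = -0.01249
h(-70, 280) = 19.6 + (+0.002275)·(-265) + (-0.01249)·(145) = 19.6 -0.603 -1.811 = 17.187 m.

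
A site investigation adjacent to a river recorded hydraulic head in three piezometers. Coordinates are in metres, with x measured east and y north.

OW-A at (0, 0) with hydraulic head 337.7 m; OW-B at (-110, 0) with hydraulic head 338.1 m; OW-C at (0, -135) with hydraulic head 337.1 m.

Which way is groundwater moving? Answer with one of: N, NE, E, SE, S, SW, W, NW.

∂h/∂x = (338.1 − 337.7) / (-110 − 0) = -0.003636
∂h/∂y = (337.1 − 337.7) / (-135 − 0) = +0.004444
Flow = −∇h = (+0.003636 east, -0.004444 north), which points southeast.

SE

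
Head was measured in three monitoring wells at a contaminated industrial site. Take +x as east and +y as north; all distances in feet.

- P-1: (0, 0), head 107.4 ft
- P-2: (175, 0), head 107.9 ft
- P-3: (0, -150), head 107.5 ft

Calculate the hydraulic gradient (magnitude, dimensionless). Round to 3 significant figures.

0.00293

∂h/∂x = (107.9 − 107.4) / (175 − 0) = +0.002857
∂h/∂y = (107.5 − 107.4) / (-150 − 0) = -0.0006667
|∇h| = √(0.002857² + -0.0006667²) = 0.002934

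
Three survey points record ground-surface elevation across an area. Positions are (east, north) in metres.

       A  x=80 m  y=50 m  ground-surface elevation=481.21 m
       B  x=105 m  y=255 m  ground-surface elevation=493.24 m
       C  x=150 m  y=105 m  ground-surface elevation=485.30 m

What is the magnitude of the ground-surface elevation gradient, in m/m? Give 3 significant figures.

With z = a·x + b·y + c and A as origin, the differences give:
  25·a + 205·b = +12.03
  70·a + 55·b = +4.09
Eliminate b (×55 and ×205, subtract): -12975·a = -176.800 → a = ∂z/∂x = +0.01363
Back-substitute: b = ∂z/∂y = +0.05702.
|∇f| = √(0.01363² + 0.05702²) = 0.05863 m/m

0.0586 m/m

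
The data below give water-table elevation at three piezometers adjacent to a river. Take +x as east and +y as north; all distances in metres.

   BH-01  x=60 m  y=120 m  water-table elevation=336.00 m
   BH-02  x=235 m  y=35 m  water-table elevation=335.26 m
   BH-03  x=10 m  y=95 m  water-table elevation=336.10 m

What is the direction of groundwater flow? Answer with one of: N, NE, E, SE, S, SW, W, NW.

Taking BH-01 as reference: BH-02−BH-01 = (175, -85, -0.74); BH-03−BH-01 = (-50, -25, +0.10).
Solve a·Δx + b·Δy = Δh: det = 175·(-25) − (-50)·(-85) = -8625.
∂h/∂x = [(-0.74)·(-25) − (+0.10)·(-85)] / -8625 = -0.003130
∂h/∂y = [175·(+0.10) − (-50)·(-0.74)] / -8625 = +0.002261
Flow = −∇h = (+0.003130 east, -0.002261 north), which points southeast.

SE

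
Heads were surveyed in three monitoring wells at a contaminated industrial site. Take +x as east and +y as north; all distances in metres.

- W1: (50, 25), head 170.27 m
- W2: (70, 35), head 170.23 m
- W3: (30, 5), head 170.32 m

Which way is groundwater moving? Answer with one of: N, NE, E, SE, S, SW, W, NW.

NE

Differences from W1: to W2 (Δx, Δy, Δh) = (20, 10, -0.04); to W3 = (-20, -20, +0.05).
Solve a·Δx + b·Δy = Δh: det = 20·(-20) − (-20)·10 = -200.
∂h/∂x = [(-0.04)·(-20) − (+0.05)·10] / -200 = -0.001500
∂h/∂y = [20·(+0.05) − (-20)·(-0.04)] / -200 = -0.0010000
Flow = −∇h = (+0.001500 east, +0.0010000 north), which points northeast.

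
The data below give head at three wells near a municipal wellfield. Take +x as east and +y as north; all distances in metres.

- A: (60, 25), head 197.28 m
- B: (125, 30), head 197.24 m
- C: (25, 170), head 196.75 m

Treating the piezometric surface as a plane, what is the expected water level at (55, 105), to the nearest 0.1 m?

197.0 m

Taking A as reference: B−A = (65, 5, -0.04); C−A = (-35, 145, -0.53).
Solve a·Δx + b·Δy = Δh: det = 65·145 − (-35)·5 = 9600.
∂h/∂x = [(-0.04)·145 − (-0.53)·5] / 9600 = -0.0003281
∂h/∂y = [65·(-0.53) − (-35)·(-0.04)] / 9600 = -0.003734
h(55, 105) = 197.28 + (-0.0003281)·(-5) + (-0.003734)·(80) = 197.28 +0.002 -0.299 = 196.983 m.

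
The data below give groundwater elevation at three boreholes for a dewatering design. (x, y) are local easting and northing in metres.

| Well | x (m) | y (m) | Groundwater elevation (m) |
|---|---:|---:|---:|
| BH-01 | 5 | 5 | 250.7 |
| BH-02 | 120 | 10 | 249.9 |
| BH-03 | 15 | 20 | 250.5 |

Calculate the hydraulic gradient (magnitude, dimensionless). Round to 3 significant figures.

0.0111

Differences from BH-01: to BH-02 (Δx, Δy, Δh) = (115, 5, -0.8); to BH-03 = (10, 15, -0.2).
Determinant of the coordinate differences = 115·15 − 10·5 = 1675.
∂h/∂x = [(-0.8)·15 − (-0.2)·5] / 1675 = -0.006567
∂h/∂y = [115·(-0.2) − 10·(-0.8)] / 1675 = -0.008955
|∇h| = √(-0.006567² + -0.008955²) = 0.0111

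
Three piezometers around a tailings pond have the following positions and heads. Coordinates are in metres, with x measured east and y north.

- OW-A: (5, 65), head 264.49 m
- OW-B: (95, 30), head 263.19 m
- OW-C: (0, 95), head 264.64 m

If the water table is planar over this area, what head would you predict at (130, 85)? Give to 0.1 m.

With h = a·x + b·y + c and OW-A as origin, the differences give:
  90·a + (-35)·b = -1.30
  (-5)·a + 30·b = +0.15
Eliminate b (×30 and ×(-35), subtract): 2525·a = -33.750 → a = ∂h/∂x = -0.01337
Back-substitute: b = ∂h/∂y = +0.002772.
h(130, 85) = 264.49 + (-0.01337)·(125) + (+0.002772)·(20) = 264.49 -1.671 +0.055 = 262.875 m.

262.9 m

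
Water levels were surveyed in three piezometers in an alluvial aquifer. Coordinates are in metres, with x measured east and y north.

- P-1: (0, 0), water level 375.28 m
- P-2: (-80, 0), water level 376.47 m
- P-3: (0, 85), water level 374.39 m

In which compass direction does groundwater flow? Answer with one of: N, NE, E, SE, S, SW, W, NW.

∂h/∂x = (376.47 − 375.28) / (-80 − 0) = -0.01488
∂h/∂y = (374.39 − 375.28) / (85 − 0) = -0.01047
Flow = −∇h = (+0.01488 east, +0.01047 north), which points northeast.

NE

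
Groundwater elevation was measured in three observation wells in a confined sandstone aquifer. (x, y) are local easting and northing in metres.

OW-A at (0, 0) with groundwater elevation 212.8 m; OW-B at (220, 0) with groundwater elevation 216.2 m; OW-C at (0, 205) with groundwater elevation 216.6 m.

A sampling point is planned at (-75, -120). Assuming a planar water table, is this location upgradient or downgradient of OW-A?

∂h/∂x = (216.2 − 212.8) / (220 − 0) = +0.01545
∂h/∂y = (216.6 − 212.8) / (205 − 0) = +0.01854
Head at (-75, -120) = 212.8 + (+0.01545)·(-75) + (+0.01854)·(-120) = 209.42 m.
That is lower than the 212.8 m at OW-A, so the point is downgradient.

downgradient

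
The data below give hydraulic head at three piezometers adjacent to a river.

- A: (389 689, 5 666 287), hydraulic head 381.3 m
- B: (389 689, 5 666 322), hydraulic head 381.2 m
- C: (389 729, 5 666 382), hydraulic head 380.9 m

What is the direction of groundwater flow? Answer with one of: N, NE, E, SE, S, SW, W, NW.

Differences from A: to B (Δx, Δy, Δh) = (0, 35, -0.1); to C = (40, 95, -0.4).
Solve a·Δx + b·Δy = Δh: det = 0·95 − 40·35 = -1400.
∂h/∂x = [(-0.1)·95 − (-0.4)·35] / -1400 = -0.003214
∂h/∂y = [0·(-0.4) − 40·(-0.1)] / -1400 = -0.002857
Flow = −∇h = (+0.003214 east, +0.002857 north), which points northeast.

NE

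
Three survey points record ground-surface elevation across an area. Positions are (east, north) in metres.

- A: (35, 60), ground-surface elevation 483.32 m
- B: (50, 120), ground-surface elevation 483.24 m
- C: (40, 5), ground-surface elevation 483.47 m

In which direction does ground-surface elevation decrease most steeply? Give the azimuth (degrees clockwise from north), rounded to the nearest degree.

Taking A as reference: B−A = (15, 60, -0.08); C−A = (5, -55, +0.15).
Determinant of the coordinate differences = 15·(-55) − 5·60 = -1125.
∂z/∂x = [(-0.08)·(-55) − (+0.15)·60] / -1125 = +0.004089
∂z/∂y = [15·(+0.15) − 5·(-0.08)] / -1125 = -0.002356
Steepest decrease is along −∇f: components (-0.004089 E, +0.002356 N).
Azimuth = atan2(-0.004089, +0.002356) = 299.9° ≈ 300°.

300°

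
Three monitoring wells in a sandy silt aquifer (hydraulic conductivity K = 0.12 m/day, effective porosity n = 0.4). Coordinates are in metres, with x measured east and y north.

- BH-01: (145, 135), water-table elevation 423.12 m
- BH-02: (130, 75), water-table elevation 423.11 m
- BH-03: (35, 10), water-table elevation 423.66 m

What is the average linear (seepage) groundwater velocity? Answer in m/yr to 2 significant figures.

0.81 m/yr

Three-point gradient (reference BH-01): Δ to BH-02 = (-15, -60, -0.01), Δ to BH-03 = (-110, -125, +0.54).
∂h/∂x = -0.007122, ∂h/∂y = +0.001947 (det = -4725).
|∇h| = √(-0.007122² + 0.001947²) = 0.007383
Seepage velocity v = K·i/n = 0.12 × 0.007383 / 0.4 = 0.002215 m/day = 0.809 m/yr.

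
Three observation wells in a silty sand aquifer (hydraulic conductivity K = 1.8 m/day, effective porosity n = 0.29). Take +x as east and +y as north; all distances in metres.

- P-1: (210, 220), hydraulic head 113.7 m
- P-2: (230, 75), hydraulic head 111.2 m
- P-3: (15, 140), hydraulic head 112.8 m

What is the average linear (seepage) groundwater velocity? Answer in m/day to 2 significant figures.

0.11 m/day

Three-point gradient (reference P-1): Δ to P-2 = (20, -145, -2.5), Δ to P-3 = (-195, -80, -0.9).
∂h/∂x = -0.002326, ∂h/∂y = +0.01692 (det = -29875).
|∇h| = √(-0.002326² + 0.01692²) = 0.01708
Seepage velocity v = K·i/n = 1.8 × 0.01708 / 0.29 = 0.106 m/day.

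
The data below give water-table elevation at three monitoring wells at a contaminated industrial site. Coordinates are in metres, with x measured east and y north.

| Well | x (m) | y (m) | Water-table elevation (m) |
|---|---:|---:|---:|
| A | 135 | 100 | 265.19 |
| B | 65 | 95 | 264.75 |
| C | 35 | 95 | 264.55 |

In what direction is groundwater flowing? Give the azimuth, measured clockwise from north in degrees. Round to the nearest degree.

309°

With h = a·x + b·y + c and A as origin, the differences give:
  (-70)·a + (-5)·b = -0.44
  (-100)·a + (-5)·b = -0.64
Eliminate b (×(-5) and ×(-5), subtract): -150·a = -1.000 → a = ∂h/∂x = +0.006667
Back-substitute: b = ∂h/∂y = -0.005333.
Flow direction (−∇h) has components (-0.006667 E, +0.005333 N).
Azimuth = atan2(E, N) = atan2(-0.006667, +0.005333) = 308.7° ≈ 309°.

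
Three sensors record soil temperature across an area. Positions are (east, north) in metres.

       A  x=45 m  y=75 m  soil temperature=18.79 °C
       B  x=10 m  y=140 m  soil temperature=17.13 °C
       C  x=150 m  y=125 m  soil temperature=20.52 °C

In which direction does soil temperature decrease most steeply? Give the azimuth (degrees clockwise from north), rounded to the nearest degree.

300°

Differences from A: to B (Δx, Δy, Δh) = (-35, 65, -1.66); to C = (105, 50, +1.73).
Determinant of the coordinate differences = (-35)·50 − 105·65 = -8575.
∂T/∂x = [(-1.66)·50 − (+1.73)·65] / -8575 = +0.02279
∂T/∂y = [(-35)·(+1.73) − 105·(-1.66)] / -8575 = -0.01327
Steepest decrease is along −∇f: components (-0.02279 E, +0.01327 N).
Azimuth = atan2(-0.02279, +0.01327) = 300.2° ≈ 300°.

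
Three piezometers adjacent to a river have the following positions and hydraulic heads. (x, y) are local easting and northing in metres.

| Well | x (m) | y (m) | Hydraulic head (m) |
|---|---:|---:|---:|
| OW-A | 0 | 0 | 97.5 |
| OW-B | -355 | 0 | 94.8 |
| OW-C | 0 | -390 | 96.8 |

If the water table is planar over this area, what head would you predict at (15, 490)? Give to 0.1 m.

98.5 m

∂h/∂x = (94.8 − 97.5) / (-355 − 0) = +0.007606
∂h/∂y = (96.8 − 97.5) / (-390 − 0) = +0.001795
h(15, 490) = 97.5 + (+0.007606)·(15) + (+0.001795)·(490) = 97.5 +0.114 +0.879 = 98.494 m.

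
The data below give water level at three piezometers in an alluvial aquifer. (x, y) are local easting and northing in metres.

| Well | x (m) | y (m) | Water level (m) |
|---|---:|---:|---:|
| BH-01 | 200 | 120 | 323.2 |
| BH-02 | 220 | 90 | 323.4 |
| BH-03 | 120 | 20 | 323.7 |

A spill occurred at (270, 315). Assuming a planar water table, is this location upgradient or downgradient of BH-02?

With h = a·x + b·y + c and BH-01 as origin, the differences give:
  20·a + (-30)·b = +0.2
  (-80)·a + (-100)·b = +0.5
Eliminate b (×(-100) and ×(-30), subtract): -4400·a = -5.00 → a = ∂h/∂x = +0.001136
Back-substitute: b = ∂h/∂y = -0.005909.
Head at (270, 315) = 323.2 + (+0.001136)·(70) + (-0.005909)·(195) = 322.13 m.
That is lower than the 323.4 m at BH-02, so the point is downgradient.

downgradient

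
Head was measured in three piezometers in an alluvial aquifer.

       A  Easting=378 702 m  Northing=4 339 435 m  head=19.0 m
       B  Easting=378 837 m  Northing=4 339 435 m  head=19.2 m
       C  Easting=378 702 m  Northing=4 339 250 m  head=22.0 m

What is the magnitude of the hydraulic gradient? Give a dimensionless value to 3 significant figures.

0.0163

∂h/∂x = (19.2 − 19.0) / (378837 − 378702) = +0.001481
∂h/∂y = (22.0 − 19.0) / (4339250 − 4339435) = -0.01622
|∇h| = √(0.001481² + -0.01622²) = 0.01629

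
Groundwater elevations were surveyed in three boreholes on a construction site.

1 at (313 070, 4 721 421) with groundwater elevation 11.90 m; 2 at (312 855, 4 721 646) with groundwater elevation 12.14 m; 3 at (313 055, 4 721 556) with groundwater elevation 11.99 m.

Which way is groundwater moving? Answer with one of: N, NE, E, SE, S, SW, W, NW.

Taking 1 as reference: 2−1 = (-215, 225, +0.24); 3−1 = (-15, 135, +0.09).
Solve a·Δx + b·Δy = Δh: det = (-215)·135 − (-15)·225 = -25650.
∂h/∂x = [(+0.24)·135 − (+0.09)·225] / -25650 = -0.0004737
∂h/∂y = [(-215)·(+0.09) − (-15)·(+0.24)] / -25650 = +0.0006140
Flow = −∇h = (+0.0004737 east, -0.0006140 north), which points southeast.

SE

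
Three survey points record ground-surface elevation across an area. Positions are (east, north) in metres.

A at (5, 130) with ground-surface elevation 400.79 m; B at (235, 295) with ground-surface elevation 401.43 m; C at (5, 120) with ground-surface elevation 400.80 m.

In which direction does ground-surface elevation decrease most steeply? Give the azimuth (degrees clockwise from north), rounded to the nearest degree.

286°

Differences from A: to B (Δx, Δy, Δh) = (230, 165, +0.64); to C = (0, -10, +0.01).
Solve a·Δx + b·Δy = Δz: det = 230·(-10) − 0·165 = -2300.
∂z/∂x = [(+0.64)·(-10) − (+0.01)·165] / -2300 = +0.003500
∂z/∂y = [230·(+0.01) − 0·(+0.64)] / -2300 = -0.0010000
Steepest decrease is along −∇f: components (-0.003500 E, +0.0010000 N).
Azimuth = atan2(-0.003500, +0.0010000) = 285.9° ≈ 286°.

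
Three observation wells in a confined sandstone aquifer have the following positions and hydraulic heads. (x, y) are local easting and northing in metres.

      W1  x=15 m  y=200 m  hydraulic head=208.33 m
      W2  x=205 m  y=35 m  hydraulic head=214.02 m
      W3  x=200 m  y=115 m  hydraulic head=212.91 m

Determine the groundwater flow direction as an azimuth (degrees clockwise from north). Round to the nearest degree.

With h = a·x + b·y + c and W1 as origin, the differences give:
  190·a + (-165)·b = +5.69
  185·a + (-85)·b = +4.58
Eliminate b (×(-85) and ×(-165), subtract): 14375·a = 272.050 → a = ∂h/∂x = +0.01893
Back-substitute: b = ∂h/∂y = -0.01269.
Flow direction (−∇h) has components (-0.01893 E, +0.01269 N).
Azimuth = atan2(E, N) = atan2(-0.01893, +0.01269) = 303.8° ≈ 304°.

304°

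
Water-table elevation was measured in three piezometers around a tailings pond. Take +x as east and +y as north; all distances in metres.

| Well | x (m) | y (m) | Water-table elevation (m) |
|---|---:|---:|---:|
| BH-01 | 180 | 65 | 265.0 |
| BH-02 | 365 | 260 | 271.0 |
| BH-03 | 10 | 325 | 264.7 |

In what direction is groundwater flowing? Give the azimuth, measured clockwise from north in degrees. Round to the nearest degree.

239°

Differences from BH-01: to BH-02 (Δx, Δy, Δh) = (185, 195, +6.0); to BH-03 = (-170, 260, -0.3).
Determinant of the coordinate differences = 185·260 − (-170)·195 = 81250.
∂h/∂x = [(+6.0)·260 − (-0.3)·195] / 81250 = +0.01992
∂h/∂y = [185·(-0.3) − (-170)·(+6.0)] / 81250 = +0.01187
Flow direction (−∇h) has components (-0.01992 E, -0.01187 N).
Azimuth = atan2(E, N) = atan2(-0.01992, -0.01187) = 239.2° ≈ 239°.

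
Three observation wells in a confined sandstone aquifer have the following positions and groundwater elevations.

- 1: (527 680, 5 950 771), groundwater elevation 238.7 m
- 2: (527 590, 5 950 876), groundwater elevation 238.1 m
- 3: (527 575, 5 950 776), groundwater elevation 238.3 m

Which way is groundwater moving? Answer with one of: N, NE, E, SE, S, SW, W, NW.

Taking 1 as reference: 2−1 = (-90, 105, -0.6); 3−1 = (-105, 5, -0.4).
Determinant of the coordinate differences = (-90)·5 − (-105)·105 = 10575.
∂h/∂x = [(-0.6)·5 − (-0.4)·105] / 10575 = +0.003688
∂h/∂y = [(-90)·(-0.4) − (-105)·(-0.6)] / 10575 = -0.002553
Flow = −∇h = (-0.003688 east, +0.002553 north), which points northwest.

NW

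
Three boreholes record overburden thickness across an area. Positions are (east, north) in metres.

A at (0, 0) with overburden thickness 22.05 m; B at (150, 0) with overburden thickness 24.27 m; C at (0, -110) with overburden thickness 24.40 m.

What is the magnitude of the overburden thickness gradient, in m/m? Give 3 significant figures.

∂d/∂x = (24.27 − 22.05) / (150 − 0) = +0.01480
∂d/∂y = (24.40 − 22.05) / (-110 − 0) = -0.02136
|∇f| = √(0.01480² + -0.02136²) = 0.02599 m/m

0.0260 m/m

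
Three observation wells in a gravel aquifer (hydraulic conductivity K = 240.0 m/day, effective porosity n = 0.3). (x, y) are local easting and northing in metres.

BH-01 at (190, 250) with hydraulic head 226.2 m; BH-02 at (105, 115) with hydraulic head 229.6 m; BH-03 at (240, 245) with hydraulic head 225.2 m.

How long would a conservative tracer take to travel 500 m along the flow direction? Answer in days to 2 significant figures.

Differences from BH-01: to BH-02 (Δx, Δy, Δh) = (-85, -135, +3.4); to BH-03 = (50, -5, -1.0).
Solve a·Δx + b·Δy = Δh: det = (-85)·(-5) − 50·(-135) = 7175.
∂h/∂x = [(+3.4)·(-5) − (-1.0)·(-135)] / 7175 = -0.02118
∂h/∂y = [(-85)·(-1.0) − 50·(+3.4)] / 7175 = -0.01185
|∇h| = √(-0.02118² + -0.01185²) = 0.02427
Seepage velocity v = K·i/n = 240.0 × 0.02427 / 0.3 = 19.42 m/day.
t = 500 / 19.42 = 25.75 days.

26 days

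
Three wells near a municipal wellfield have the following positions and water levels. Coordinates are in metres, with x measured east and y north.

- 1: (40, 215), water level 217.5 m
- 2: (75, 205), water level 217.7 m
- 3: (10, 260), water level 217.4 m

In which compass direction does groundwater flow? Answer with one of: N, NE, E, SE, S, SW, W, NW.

Differences from 1: to 2 (Δx, Δy, Δh) = (35, -10, +0.2); to 3 = (-30, 45, -0.1).
Determinant of the coordinate differences = 35·45 − (-30)·(-10) = 1275.
∂h/∂x = [(+0.2)·45 − (-0.1)·(-10)] / 1275 = +0.006275
∂h/∂y = [35·(-0.1) − (-30)·(+0.2)] / 1275 = +0.001961
Flow = −∇h = (-0.006275 east, -0.001961 north), which points west.

W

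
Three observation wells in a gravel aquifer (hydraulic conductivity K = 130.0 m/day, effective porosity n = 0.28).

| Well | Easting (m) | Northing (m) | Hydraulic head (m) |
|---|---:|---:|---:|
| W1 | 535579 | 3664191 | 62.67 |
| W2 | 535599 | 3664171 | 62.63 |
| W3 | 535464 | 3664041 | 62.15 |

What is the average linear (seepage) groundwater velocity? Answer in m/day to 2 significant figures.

1.4 m/day

Differences from W1: to W2 (Δx, Δy, Δh) = (20, -20, -0.04); to W3 = (-115, -150, -0.52).
Solve a·Δx + b·Δy = Δh: det = 20·(-150) − (-115)·(-20) = -5300.
∂h/∂x = [(-0.04)·(-150) − (-0.52)·(-20)] / -5300 = +0.0008302
∂h/∂y = [20·(-0.52) − (-115)·(-0.04)] / -5300 = +0.002830
|∇h| = √(0.0008302² + 0.002830²) = 0.002949
Seepage velocity v = K·i/n = 130.0 × 0.002949 / 0.28 = 1.369 m/day.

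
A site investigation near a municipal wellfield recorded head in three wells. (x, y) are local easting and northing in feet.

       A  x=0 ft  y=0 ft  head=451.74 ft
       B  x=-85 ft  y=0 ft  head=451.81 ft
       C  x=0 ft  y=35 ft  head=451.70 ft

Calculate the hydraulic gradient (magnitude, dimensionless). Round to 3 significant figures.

0.00141

∂h/∂x = (451.81 − 451.74) / (-85 − 0) = -0.0008235
∂h/∂y = (451.70 − 451.74) / (35 − 0) = -0.001143
|∇h| = √(-0.0008235² + -0.001143²) = 0.001409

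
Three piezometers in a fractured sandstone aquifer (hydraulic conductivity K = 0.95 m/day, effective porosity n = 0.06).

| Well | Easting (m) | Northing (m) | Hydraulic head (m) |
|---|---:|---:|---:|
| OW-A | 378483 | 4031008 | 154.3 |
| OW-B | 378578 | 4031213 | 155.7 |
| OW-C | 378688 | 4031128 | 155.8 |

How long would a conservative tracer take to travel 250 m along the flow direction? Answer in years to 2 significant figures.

6.6 years

Differences from OW-A: to OW-B (Δx, Δy, Δh) = (95, 205, +1.4); to OW-C = (205, 120, +1.5).
Determinant of the coordinate differences = 95·120 − 205·205 = -30625.
∂h/∂x = [(+1.4)·120 − (+1.5)·205] / -30625 = +0.004555
∂h/∂y = [95·(+1.5) − 205·(+1.4)] / -30625 = +0.004718
|∇h| = √(0.004555² + 0.004718²) = 0.006558
Seepage velocity v = K·i/n = 0.95 × 0.006558 / 0.06 = 0.1038 m/day.
t = 250 / 0.1038 = 2408 days = 6.59 years.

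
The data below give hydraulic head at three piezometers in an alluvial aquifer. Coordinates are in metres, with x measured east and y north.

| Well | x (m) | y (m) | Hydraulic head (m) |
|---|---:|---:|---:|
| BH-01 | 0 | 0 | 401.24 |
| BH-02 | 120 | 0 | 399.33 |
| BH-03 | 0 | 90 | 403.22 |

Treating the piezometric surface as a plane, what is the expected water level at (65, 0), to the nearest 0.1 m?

∂h/∂x = (399.33 − 401.24) / (120 − 0) = -0.01592
∂h/∂y = (403.22 − 401.24) / (90 − 0) = +0.02200
h(65, 0) = 401.24 + (-0.01592)·(65) + (+0.02200)·(0) = 401.24 -1.035 +0.000 = 400.205 m.

400.2 m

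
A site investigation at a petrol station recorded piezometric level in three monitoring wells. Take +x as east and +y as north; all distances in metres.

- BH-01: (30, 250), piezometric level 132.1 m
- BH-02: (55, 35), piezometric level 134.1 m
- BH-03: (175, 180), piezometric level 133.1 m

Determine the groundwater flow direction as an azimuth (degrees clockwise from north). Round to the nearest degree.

344°

Taking BH-01 as reference: BH-02−BH-01 = (25, -215, +2.0); BH-03−BH-01 = (145, -70, +1.0).
Solve a·Δx + b·Δy = Δh: det = 25·(-70) − 145·(-215) = 29425.
∂h/∂x = [(+2.0)·(-70) − (+1.0)·(-215)] / 29425 = +0.002549
∂h/∂y = [25·(+1.0) − 145·(+2.0)] / 29425 = -0.009006
Flow direction (−∇h) has components (-0.002549 E, +0.009006 N).
Azimuth = atan2(E, N) = atan2(-0.002549, +0.009006) = 344.2° ≈ 344°.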